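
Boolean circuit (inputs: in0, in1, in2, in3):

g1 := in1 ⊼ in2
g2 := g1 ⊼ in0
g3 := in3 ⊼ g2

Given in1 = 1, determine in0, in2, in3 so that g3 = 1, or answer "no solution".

in0=1 in2=0 in3=0

g3 = in3 ⊼ g2 must be 1, so at least one of in3, g2 is 0.
Check with in1 = 1 and in0=1, in2=0, in3=0:
g1 = in1 ⊼ in2 = 1 ⊼ 0 = 1
g2 = g1 ⊼ in0 = 1 ⊼ 1 = 0
g3 = in3 ⊼ g2 = 0 ⊼ 0 = 1
So g3 = 1.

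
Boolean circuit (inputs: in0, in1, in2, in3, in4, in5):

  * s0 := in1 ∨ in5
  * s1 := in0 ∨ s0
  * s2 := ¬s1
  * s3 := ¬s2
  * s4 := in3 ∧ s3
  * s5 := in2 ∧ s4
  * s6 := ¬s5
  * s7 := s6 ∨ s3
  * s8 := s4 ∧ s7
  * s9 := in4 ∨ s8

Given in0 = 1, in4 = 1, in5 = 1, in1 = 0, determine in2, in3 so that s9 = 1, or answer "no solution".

Check with in0 = 1, in4 = 1, in5 = 1, in1 = 0 and in2=0, in3=0:
s0 = in1 ∨ in5 = 0 ∨ 1 = 1
s1 = in0 ∨ s0 = 1 ∨ 1 = 1
s2 = ¬s1 = ¬1 = 0
s3 = ¬s2 = ¬0 = 1
s4 = in3 ∧ s3 = 0 ∧ 1 = 0
s5 = in2 ∧ s4 = 0 ∧ 0 = 0
s6 = ¬s5 = ¬0 = 1
s7 = s6 ∨ s3 = 1 ∨ 1 = 1
s8 = s4 ∧ s7 = 0 ∧ 1 = 0
s9 = in4 ∨ s8 = 1 ∨ 0 = 1
So s9 = 1.

in2=0 in3=0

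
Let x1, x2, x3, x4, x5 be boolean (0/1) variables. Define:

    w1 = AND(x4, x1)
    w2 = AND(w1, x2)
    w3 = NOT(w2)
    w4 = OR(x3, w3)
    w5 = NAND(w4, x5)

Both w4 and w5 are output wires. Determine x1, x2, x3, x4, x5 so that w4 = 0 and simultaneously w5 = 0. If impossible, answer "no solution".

Across all 32 input combinations, none give both w4 = 0 and w5 = 0.

no solution exists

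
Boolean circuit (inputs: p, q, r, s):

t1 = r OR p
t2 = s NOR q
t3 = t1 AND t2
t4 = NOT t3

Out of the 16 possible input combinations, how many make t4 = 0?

t4 = NOT t3 must be 0, so t3 = 1.
t3 = t1 AND t2 must be 1, so both t1 = 1 and t2 = 1.
t1 = r OR p must be 1, so at least one of r, p is 1.
Satisfying assignments:
  p=0, q=0, r=1, s=0
  p=1, q=0, r=0, s=0
  p=1, q=0, r=1, s=0

3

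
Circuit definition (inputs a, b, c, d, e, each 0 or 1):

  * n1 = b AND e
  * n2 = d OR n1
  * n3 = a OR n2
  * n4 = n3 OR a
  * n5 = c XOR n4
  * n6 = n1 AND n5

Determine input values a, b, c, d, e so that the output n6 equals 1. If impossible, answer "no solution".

n6 = n1 AND n5 must be 1, so both n1 = 1 and n5 = 1.
n1 = b AND e must be 1, so both b = 1 and e = 1.
n5 = c XOR n4 must be 1, so c and n4 differ.
Check with a=1 b=1 c=0 d=1 e=1:
n1 = b AND e = 1 AND 1 = 1
n2 = d OR n1 = 1 OR 1 = 1
n3 = a OR n2 = 1 OR 1 = 1
n4 = n3 OR a = 1 OR 1 = 1
n5 = c XOR n4 = 0 XOR 1 = 1
n6 = n1 AND n5 = 1 AND 1 = 1
So n6 = 1 as required.

a=1 b=1 c=0 d=1 e=1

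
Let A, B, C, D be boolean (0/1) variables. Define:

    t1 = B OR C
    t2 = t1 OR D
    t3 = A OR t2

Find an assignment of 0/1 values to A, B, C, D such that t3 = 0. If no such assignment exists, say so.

t3 = A OR t2 must be 0, so both A = 0 and t2 = 0.
t2 = t1 OR D must be 0, so both t1 = 0 and D = 0.
Check with A=0, B=0, C=0, D=0:
t1 = B OR C = 0 OR 0 = 0
t2 = t1 OR D = 0 OR 0 = 0
t3 = A OR t2 = 0 OR 0 = 0
So t3 = 0 as required.

A=0, B=0, C=0, D=0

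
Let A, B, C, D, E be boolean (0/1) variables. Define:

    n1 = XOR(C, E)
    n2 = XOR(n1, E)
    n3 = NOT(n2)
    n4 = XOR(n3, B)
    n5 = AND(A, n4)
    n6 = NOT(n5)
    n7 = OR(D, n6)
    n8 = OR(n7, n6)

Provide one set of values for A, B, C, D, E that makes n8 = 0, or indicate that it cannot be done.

n8 = OR(n7, n6) must be 0, so both n7 = 0 and n6 = 0.
Check with A=1 B=0 C=0 D=0 E=1:
n1 = XOR(C, E) = XOR(0, 1) = 1
n2 = XOR(n1, E) = XOR(1, 1) = 0
n3 = NOT(n2) = NOT 0 = 1
n4 = XOR(n3, B) = XOR(1, 0) = 1
n5 = AND(A, n4) = AND(1, 1) = 1
n6 = NOT(n5) = NOT 1 = 0
n7 = OR(D, n6) = OR(0, 0) = 0
n8 = OR(n7, n6) = OR(0, 0) = 0
So n8 = 0 as required.

A=1 B=0 C=0 D=0 E=1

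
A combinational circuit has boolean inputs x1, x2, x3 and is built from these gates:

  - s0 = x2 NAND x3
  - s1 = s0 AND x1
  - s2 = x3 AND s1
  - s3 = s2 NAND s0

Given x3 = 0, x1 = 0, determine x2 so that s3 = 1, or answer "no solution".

x2=0

Check with x3 = 0, x1 = 0 and x2=0:
s0 = x2 NAND x3 = 0 NAND 0 = 1
s1 = s0 AND x1 = 1 AND 0 = 0
s2 = x3 AND s1 = 0 AND 0 = 0
s3 = s2 NAND s0 = 0 NAND 1 = 1
So s3 = 1.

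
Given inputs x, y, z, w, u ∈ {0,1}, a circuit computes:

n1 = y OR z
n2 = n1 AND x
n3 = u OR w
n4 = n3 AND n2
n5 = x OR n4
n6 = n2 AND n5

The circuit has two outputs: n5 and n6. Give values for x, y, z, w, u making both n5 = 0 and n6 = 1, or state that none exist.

no solution exists

Across all 32 input combinations, none give both n5 = 0 and n6 = 1.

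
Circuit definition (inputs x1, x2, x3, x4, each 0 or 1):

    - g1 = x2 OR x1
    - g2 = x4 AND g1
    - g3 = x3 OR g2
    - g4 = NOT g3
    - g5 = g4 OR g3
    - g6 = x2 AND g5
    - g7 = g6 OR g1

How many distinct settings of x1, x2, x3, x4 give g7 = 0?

g7 = g6 OR g1 must be 0, so both g6 = 0 and g1 = 0.
g6 = x2 AND g5 must be 0, so at least one of x2, g5 is 0.
Satisfying assignments:
  x1=0, x2=0, x3=0, x4=0
  x1=0, x2=0, x3=0, x4=1
  x1=0, x2=0, x3=1, x4=0
  x1=0, x2=0, x3=1, x4=1

4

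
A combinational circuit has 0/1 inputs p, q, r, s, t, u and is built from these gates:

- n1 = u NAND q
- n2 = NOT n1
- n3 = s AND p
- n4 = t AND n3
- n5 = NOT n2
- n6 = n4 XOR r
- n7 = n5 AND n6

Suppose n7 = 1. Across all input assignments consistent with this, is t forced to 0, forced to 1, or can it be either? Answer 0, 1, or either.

either

Both values of t occur among assignments with n7 = 1:
  t=0: p=0, q=0, r=1, s=0, t=0, u=0
  t=1: p=0, q=0, r=1, s=0, t=1, u=0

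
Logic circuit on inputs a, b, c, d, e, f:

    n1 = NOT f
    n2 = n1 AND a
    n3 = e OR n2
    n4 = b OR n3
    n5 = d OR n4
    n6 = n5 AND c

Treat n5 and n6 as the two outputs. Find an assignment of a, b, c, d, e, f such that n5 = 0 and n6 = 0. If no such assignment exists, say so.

a=0, b=0, c=0, d=0, e=0, f=0

Check with a=0, b=0, c=0, d=0, e=0, f=0:
n1 = NOT f = NOT 0 = 1
n2 = n1 AND a = 1 AND 0 = 0
n3 = e OR n2 = 0 OR 0 = 0
n4 = b OR n3 = 0 OR 0 = 0
n5 = d OR n4 = 0 OR 0 = 0
n6 = n5 AND c = 0 AND 0 = 0
So n5 = 0 and n6 = 0.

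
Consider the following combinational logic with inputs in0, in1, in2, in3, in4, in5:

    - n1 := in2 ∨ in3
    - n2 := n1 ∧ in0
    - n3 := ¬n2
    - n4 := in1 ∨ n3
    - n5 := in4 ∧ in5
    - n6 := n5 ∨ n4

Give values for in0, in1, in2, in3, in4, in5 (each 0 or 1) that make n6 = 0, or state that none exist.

in0=1 in1=0 in2=0 in3=1 in4=0 in5=0

n6 = n5 ∨ n4 must be 0, so both n5 = 0 and n4 = 0.
Check with in0=1 in1=0 in2=0 in3=1 in4=0 in5=0:
n1 = in2 ∨ in3 = 0 ∨ 1 = 1
n2 = n1 ∧ in0 = 1 ∧ 1 = 1
n3 = ¬n2 = ¬1 = 0
n4 = in1 ∨ n3 = 0 ∨ 0 = 0
n5 = in4 ∧ in5 = 0 ∧ 0 = 0
n6 = n5 ∨ n4 = 0 ∨ 0 = 0
So n6 = 0 as required.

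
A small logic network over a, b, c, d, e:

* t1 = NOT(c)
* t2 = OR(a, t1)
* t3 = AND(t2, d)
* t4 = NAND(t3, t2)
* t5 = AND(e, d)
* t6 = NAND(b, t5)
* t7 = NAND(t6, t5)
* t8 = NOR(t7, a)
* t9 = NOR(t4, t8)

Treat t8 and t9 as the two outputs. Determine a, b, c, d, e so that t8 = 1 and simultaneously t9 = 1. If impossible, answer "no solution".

Across all 32 input combinations, none give both t8 = 1 and t9 = 1.

no solution exists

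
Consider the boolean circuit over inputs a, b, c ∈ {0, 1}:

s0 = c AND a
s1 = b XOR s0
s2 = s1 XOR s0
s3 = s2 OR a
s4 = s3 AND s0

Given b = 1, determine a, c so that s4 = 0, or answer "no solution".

a=1, c=0

s4 = s3 AND s0 must be 0, so at least one of s3, s0 is 0.
Check with b = 1 and a=1, c=0:
s0 = c AND a = 0 AND 1 = 0
s1 = b XOR s0 = 1 XOR 0 = 1
s2 = s1 XOR s0 = 1 XOR 0 = 1
s3 = s2 OR a = 1 OR 1 = 1
s4 = s3 AND s0 = 1 AND 0 = 0
So s4 = 0.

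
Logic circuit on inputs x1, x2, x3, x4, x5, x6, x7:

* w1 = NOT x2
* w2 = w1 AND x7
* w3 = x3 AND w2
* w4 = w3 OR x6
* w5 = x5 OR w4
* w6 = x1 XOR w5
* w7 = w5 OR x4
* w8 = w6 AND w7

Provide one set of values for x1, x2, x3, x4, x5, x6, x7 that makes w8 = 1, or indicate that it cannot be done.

w8 = w6 AND w7 must be 1, so both w6 = 1 and w7 = 1.
w6 = x1 XOR w5 must be 1, so x1 and w5 differ.
w7 = w5 OR x4 must be 1, so at least one of w5, x4 is 1.
Check with x1=0 x2=1 x3=0 x4=1 x5=1 x6=0 x7=0:
w1 = NOT x2 = NOT 1 = 0
w2 = w1 AND x7 = 0 AND 0 = 0
w3 = x3 AND w2 = 0 AND 0 = 0
w4 = w3 OR x6 = 0 OR 0 = 0
w5 = x5 OR w4 = 1 OR 0 = 1
w6 = x1 XOR w5 = 0 XOR 1 = 1
w7 = w5 OR x4 = 1 OR 1 = 1
w8 = w6 AND w7 = 1 AND 1 = 1
So w8 = 1 as required.

x1=0 x2=1 x3=0 x4=1 x5=1 x6=0 x7=0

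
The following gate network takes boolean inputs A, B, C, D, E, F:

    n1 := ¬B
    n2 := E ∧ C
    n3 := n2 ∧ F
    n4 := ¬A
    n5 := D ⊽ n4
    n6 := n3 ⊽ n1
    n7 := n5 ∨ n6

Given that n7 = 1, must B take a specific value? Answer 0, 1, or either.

Both values of B occur among assignments with n7 = 1:
  B=0: A=1, B=0, C=0, D=0, E=0, F=0
  B=1: A=0, B=1, C=0, D=0, E=0, F=0

either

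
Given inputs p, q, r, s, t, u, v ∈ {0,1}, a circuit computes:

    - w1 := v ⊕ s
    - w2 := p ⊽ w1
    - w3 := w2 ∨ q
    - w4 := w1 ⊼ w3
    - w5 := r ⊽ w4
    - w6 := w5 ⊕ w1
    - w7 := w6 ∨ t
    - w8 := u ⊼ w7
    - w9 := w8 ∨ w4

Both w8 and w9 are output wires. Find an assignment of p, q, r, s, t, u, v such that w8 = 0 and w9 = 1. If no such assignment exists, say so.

p=0, q=0, r=1, s=0, t=1, u=1, v=1

Check with p=0, q=0, r=1, s=0, t=1, u=1, v=1:
w1 = v ⊕ s = 1 ⊕ 0 = 1
w2 = p ⊽ w1 = 0 ⊽ 1 = 0
w3 = w2 ∨ q = 0 ∨ 0 = 0
w4 = w1 ⊼ w3 = 1 ⊼ 0 = 1
w5 = r ⊽ w4 = 1 ⊽ 1 = 0
w6 = w5 ⊕ w1 = 0 ⊕ 1 = 1
w7 = w6 ∨ t = 1 ∨ 1 = 1
w8 = u ⊼ w7 = 1 ⊼ 1 = 0
w9 = w8 ∨ w4 = 0 ∨ 1 = 1
So w8 = 0 and w9 = 1.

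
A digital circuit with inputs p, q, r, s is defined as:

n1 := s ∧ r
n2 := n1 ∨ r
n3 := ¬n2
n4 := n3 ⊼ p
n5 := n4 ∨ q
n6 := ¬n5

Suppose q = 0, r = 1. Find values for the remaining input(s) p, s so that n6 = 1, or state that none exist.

With q = 0, r = 1 fixed, none of the 4 settings of p, s give n6 = 1.
For example, with p=1, s=1:
n1 = s ∧ r = 1 ∧ 1 = 1
n2 = n1 ∨ r = 1 ∨ 1 = 1
n3 = ¬n2 = ¬1 = 0
n4 = n3 ⊼ p = 0 ⊼ 1 = 1
n5 = n4 ∨ q = 1 ∨ 0 = 1
n6 = ¬n5 = ¬1 = 0
giving n6 = 0 ≠ 1.

no solution exists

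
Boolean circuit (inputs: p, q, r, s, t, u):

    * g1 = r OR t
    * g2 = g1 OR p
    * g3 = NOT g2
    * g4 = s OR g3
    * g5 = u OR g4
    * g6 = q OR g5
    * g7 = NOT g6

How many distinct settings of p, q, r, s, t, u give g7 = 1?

g7 = NOT g6 must be 1, so g6 = 0.
g6 = q OR g5 must be 0, so both q = 0 and g5 = 0.
g5 = u OR g4 must be 0, so both u = 0 and g4 = 0.
Enumerating the 64 input combinations, 7 give g7 = 1 and 57 give g7 = 0.

7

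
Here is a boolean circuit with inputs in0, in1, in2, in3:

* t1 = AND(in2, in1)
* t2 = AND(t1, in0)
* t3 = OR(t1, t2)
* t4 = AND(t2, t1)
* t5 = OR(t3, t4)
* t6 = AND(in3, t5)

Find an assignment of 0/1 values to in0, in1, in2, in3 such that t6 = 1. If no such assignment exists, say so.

Check with in0=0, in1=1, in2=1, in3=1:
t1 = AND(in2, in1) = AND(1, 1) = 1
t2 = AND(t1, in0) = AND(1, 0) = 0
t3 = OR(t1, t2) = OR(1, 0) = 1
t4 = AND(t2, t1) = AND(0, 1) = 0
t5 = OR(t3, t4) = OR(1, 0) = 1
t6 = AND(in3, t5) = AND(1, 1) = 1
So t6 = 1 as required.

in0=0, in1=1, in2=1, in3=1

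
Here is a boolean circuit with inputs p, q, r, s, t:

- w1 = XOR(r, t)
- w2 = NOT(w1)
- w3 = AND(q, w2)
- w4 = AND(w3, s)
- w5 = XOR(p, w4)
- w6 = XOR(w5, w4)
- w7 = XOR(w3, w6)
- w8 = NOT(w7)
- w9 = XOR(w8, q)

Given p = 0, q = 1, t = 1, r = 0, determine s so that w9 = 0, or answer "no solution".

w9 = XOR(w8, q) must be 0, so w8 and q are equal.
Check with p = 0, q = 1, t = 1, r = 0 and s=0:
w1 = XOR(r, t) = XOR(0, 1) = 1
w2 = NOT(w1) = NOT 1 = 0
w3 = AND(q, w2) = AND(1, 0) = 0
w4 = AND(w3, s) = AND(0, 0) = 0
w5 = XOR(p, w4) = XOR(0, 0) = 0
w6 = XOR(w5, w4) = XOR(0, 0) = 0
w7 = XOR(w3, w6) = XOR(0, 0) = 0
w8 = NOT(w7) = NOT 0 = 1
w9 = XOR(w8, q) = XOR(1, 1) = 0
So w9 = 0.

s=0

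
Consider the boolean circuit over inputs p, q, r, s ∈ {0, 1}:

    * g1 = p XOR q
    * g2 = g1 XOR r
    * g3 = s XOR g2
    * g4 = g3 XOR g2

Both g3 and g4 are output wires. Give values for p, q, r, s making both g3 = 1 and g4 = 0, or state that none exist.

Check with p=1, q=1, r=1, s=0:
g1 = p XOR q = 1 XOR 1 = 0
g2 = g1 XOR r = 0 XOR 1 = 1
g3 = s XOR g2 = 0 XOR 1 = 1
g4 = g3 XOR g2 = 1 XOR 1 = 0
So g3 = 1 and g4 = 0.

p=1, q=1, r=1, s=0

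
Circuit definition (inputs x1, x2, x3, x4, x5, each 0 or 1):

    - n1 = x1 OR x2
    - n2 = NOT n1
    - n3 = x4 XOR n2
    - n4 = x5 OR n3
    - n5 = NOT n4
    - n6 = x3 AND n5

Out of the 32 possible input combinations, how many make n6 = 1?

n6 = x3 AND n5 must be 1, so both x3 = 1 and n5 = 1.
n5 = NOT n4 must be 1, so n4 = 0.
n4 = x5 OR n3 must be 0, so both x5 = 0 and n3 = 0.
Satisfying assignments:
  x1=0, x2=0, x3=1, x4=1, x5=0
  x1=0, x2=1, x3=1, x4=0, x5=0
  x1=1, x2=0, x3=1, x4=0, x5=0
  x1=1, x2=1, x3=1, x4=0, x5=0

4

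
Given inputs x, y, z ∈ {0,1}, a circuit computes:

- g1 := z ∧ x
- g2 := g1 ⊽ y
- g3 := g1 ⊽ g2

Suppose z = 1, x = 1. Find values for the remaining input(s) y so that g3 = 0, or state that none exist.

g3 = g1 ⊽ g2 must be 0, so at least one of g1, g2 is 1.
Check with z = 1, x = 1 and y=0:
g1 = z ∧ x = 1 ∧ 1 = 1
g2 = g1 ⊽ y = 1 ⊽ 0 = 0
g3 = g1 ⊽ g2 = 1 ⊽ 0 = 0
So g3 = 0.

y=0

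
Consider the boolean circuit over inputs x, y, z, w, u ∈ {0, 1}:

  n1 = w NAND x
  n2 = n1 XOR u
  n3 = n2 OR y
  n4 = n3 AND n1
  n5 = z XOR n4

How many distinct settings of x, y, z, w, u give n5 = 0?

16

n5 = z XOR n4 must be 0, so z and n4 are equal.
Enumerating the 32 input combinations, 16 give n5 = 0 and 16 give n5 = 1.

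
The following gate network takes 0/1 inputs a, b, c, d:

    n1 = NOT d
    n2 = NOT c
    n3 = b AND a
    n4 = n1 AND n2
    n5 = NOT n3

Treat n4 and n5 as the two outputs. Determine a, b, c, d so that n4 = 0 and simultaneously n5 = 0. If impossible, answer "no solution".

a=1, b=1, c=1, d=1

Check with a=1, b=1, c=1, d=1:
n1 = NOT d = NOT 1 = 0
n2 = NOT c = NOT 1 = 0
n3 = b AND a = 1 AND 1 = 1
n4 = n1 AND n2 = 0 AND 0 = 0
n5 = NOT n3 = NOT 1 = 0
So n4 = 0 and n5 = 0.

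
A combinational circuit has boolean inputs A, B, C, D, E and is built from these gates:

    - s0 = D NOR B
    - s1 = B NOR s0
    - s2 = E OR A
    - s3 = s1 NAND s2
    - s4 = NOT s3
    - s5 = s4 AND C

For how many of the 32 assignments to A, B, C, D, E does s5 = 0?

29

s5 = s4 AND C must be 0, so at least one of s4, C is 0.
Enumerating the 32 input combinations, 29 give s5 = 0 and 3 give s5 = 1.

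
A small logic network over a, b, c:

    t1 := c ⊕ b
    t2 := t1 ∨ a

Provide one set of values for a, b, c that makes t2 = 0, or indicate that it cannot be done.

a=0, b=1, c=1

Check with a=0, b=1, c=1:
t1 = c ⊕ b = 1 ⊕ 1 = 0
t2 = t1 ∨ a = 0 ∨ 0 = 0
So t2 = 0 as required.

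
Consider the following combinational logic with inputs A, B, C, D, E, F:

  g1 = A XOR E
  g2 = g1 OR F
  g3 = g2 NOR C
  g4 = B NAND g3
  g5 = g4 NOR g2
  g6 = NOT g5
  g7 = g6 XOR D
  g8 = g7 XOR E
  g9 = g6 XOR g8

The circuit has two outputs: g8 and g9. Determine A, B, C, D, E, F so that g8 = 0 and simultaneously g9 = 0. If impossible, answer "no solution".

Check with A=0, B=1, C=0, D=0, E=0, F=0:
g1 = A XOR E = 0 XOR 0 = 0
g2 = g1 OR F = 0 OR 0 = 0
g3 = g2 NOR C = 0 NOR 0 = 1
g4 = B NAND g3 = 1 NAND 1 = 0
g5 = g4 NOR g2 = 0 NOR 0 = 1
g6 = NOT g5 = NOT 1 = 0
g7 = g6 XOR D = 0 XOR 0 = 0
g8 = g7 XOR E = 0 XOR 0 = 0
g9 = g6 XOR g8 = 0 XOR 0 = 0
So g8 = 0 and g9 = 0.

A=0, B=1, C=0, D=0, E=0, F=0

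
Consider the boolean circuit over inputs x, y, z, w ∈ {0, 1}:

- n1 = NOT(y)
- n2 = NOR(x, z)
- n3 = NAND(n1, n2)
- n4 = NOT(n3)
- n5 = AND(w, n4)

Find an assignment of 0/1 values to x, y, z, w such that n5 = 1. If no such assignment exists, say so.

x=0, y=0, z=0, w=1

n5 = AND(w, n4) must be 1, so both w = 1 and n4 = 1.
Check with x=0, y=0, z=0, w=1:
n1 = NOT(y) = NOT 0 = 1
n2 = NOR(x, z) = NOR(0, 0) = 1
n3 = NAND(n1, n2) = NAND(1, 1) = 0
n4 = NOT(n3) = NOT 0 = 1
n5 = AND(w, n4) = AND(1, 1) = 1
So n5 = 1 as required.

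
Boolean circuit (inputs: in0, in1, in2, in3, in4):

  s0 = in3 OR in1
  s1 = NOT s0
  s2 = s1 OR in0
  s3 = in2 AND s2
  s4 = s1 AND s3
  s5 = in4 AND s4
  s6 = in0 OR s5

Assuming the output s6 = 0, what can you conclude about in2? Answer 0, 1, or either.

either

Both values of in2 occur among assignments with s6 = 0:
  in2=0: in0=0, in1=0, in2=0, in3=0, in4=0
  in2=1: in0=0, in1=0, in2=1, in3=0, in4=0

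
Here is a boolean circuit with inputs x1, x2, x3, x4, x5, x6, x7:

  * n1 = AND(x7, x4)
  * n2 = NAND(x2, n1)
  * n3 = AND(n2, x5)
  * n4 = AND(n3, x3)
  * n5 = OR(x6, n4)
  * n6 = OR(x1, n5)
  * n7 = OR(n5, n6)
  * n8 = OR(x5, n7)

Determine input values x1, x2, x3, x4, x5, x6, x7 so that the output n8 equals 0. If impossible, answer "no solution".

x1=0 x2=0 x3=0 x4=1 x5=0 x6=0 x7=1

n8 = OR(x5, n7) must be 0, so both x5 = 0 and n7 = 0.
n7 = OR(n5, n6) must be 0, so both n5 = 0 and n6 = 0.
n5 = OR(x6, n4) must be 0, so both x6 = 0 and n4 = 0.
Check with x1=0 x2=0 x3=0 x4=1 x5=0 x6=0 x7=1:
n1 = AND(x7, x4) = AND(1, 1) = 1
n2 = NAND(x2, n1) = NAND(0, 1) = 1
n3 = AND(n2, x5) = AND(1, 0) = 0
n4 = AND(n3, x3) = AND(0, 0) = 0
n5 = OR(x6, n4) = OR(0, 0) = 0
n6 = OR(x1, n5) = OR(0, 0) = 0
n7 = OR(n5, n6) = OR(0, 0) = 0
n8 = OR(x5, n7) = OR(0, 0) = 0
So n8 = 0 as required.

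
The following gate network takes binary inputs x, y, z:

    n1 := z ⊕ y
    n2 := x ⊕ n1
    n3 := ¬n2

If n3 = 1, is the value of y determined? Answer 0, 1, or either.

Both values of y occur among assignments with n3 = 1:
  y=0: x=0, y=0, z=0
  y=1: x=0, y=1, z=1

either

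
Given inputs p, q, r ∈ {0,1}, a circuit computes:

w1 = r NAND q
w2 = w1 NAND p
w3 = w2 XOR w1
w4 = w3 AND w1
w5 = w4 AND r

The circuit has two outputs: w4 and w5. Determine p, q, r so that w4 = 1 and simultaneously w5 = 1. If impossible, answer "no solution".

p=1 q=0 r=1

Check with p=1 q=0 r=1:
w1 = r NAND q = 1 NAND 0 = 1
w2 = w1 NAND p = 1 NAND 1 = 0
w3 = w2 XOR w1 = 0 XOR 1 = 1
w4 = w3 AND w1 = 1 AND 1 = 1
w5 = w4 AND r = 1 AND 1 = 1
So w4 = 1 and w5 = 1.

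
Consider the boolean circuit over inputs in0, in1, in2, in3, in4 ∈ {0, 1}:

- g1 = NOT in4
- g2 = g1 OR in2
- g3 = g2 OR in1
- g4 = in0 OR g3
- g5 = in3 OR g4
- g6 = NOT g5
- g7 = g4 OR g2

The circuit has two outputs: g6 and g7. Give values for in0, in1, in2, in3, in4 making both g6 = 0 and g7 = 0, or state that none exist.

in0=0, in1=0, in2=0, in3=1, in4=1

Check with in0=0, in1=0, in2=0, in3=1, in4=1:
g1 = NOT in4 = NOT 1 = 0
g2 = g1 OR in2 = 0 OR 0 = 0
g3 = g2 OR in1 = 0 OR 0 = 0
g4 = in0 OR g3 = 0 OR 0 = 0
g5 = in3 OR g4 = 1 OR 0 = 1
g6 = NOT g5 = NOT 1 = 0
g7 = g4 OR g2 = 0 OR 0 = 0
So g6 = 0 and g7 = 0.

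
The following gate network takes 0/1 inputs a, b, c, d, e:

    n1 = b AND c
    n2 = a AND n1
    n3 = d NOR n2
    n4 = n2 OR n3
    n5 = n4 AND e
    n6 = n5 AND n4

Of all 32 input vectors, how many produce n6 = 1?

9

n6 = n5 AND n4 must be 1, so both n5 = 1 and n4 = 1.
Enumerating the 32 input combinations, 9 give n6 = 1 and 23 give n6 = 0.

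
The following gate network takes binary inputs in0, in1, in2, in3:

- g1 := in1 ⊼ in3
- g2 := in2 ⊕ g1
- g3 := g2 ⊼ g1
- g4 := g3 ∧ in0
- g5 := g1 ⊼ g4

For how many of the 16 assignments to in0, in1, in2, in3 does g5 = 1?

13

g5 = g1 ⊼ g4 must be 1, so at least one of g1, g4 is 0.
Enumerating the 16 input combinations, 13 give g5 = 1 and 3 give g5 = 0.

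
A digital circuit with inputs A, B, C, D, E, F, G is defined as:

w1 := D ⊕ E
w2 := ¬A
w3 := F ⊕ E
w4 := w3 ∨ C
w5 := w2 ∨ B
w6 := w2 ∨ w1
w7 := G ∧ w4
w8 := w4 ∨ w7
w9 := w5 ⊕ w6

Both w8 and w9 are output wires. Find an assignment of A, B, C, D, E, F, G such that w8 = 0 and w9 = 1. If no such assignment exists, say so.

Check with A=1, B=0, C=0, D=1, E=0, F=0, G=1:
w1 = D ⊕ E = 1 ⊕ 0 = 1
w2 = ¬A = ¬1 = 0
w3 = F ⊕ E = 0 ⊕ 0 = 0
w4 = w3 ∨ C = 0 ∨ 0 = 0
w5 = w2 ∨ B = 0 ∨ 0 = 0
w6 = w2 ∨ w1 = 0 ∨ 1 = 1
w7 = G ∧ w4 = 1 ∧ 0 = 0
w8 = w4 ∨ w7 = 0 ∨ 0 = 0
w9 = w5 ⊕ w6 = 0 ⊕ 1 = 1
So w8 = 0 and w9 = 1.

A=1, B=0, C=0, D=1, E=0, F=0, G=1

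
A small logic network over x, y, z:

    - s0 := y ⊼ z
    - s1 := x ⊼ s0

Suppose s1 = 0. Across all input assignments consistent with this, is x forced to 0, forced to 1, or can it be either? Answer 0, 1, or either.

s1 = x ⊼ s0 must be 0, so both x = 1 and s0 = 1.
Every assignment with s1 = 0 has x = 1; there are 3 such assignment(s).
  x=1, y=0, z=0
  x=1, y=0, z=1
  x=1, y=1, z=0

1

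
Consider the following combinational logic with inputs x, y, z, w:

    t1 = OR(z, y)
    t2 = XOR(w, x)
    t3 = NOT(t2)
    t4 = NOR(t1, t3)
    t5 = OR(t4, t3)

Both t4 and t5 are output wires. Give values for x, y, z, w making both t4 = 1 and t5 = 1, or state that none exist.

Check with x=0 y=0 z=0 w=1:
t1 = OR(z, y) = OR(0, 0) = 0
t2 = XOR(w, x) = XOR(1, 0) = 1
t3 = NOT(t2) = NOT 1 = 0
t4 = NOR(t1, t3) = NOR(0, 0) = 1
t5 = OR(t4, t3) = OR(1, 0) = 1
So t4 = 1 and t5 = 1.

x=0 y=0 z=0 w=1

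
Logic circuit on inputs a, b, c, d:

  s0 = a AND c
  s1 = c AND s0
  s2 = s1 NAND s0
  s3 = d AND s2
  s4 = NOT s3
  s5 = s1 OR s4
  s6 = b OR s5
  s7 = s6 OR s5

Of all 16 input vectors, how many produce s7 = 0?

3

s7 = s6 OR s5 must be 0, so both s6 = 0 and s5 = 0.
s6 = b OR s5 must be 0, so both b = 0 and s5 = 0.
Enumerating the 16 input combinations, 3 give s7 = 0 and 13 give s7 = 1.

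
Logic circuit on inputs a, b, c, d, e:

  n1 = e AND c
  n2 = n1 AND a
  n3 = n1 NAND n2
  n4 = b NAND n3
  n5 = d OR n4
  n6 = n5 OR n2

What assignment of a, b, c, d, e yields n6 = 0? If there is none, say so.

a=1, b=1, c=1, d=0, e=0

Check with a=1, b=1, c=1, d=0, e=0:
n1 = e AND c = 0 AND 1 = 0
n2 = n1 AND a = 0 AND 1 = 0
n3 = n1 NAND n2 = 0 NAND 0 = 1
n4 = b NAND n3 = 1 NAND 1 = 0
n5 = d OR n4 = 0 OR 0 = 0
n6 = n5 OR n2 = 0 OR 0 = 0
So n6 = 0 as required.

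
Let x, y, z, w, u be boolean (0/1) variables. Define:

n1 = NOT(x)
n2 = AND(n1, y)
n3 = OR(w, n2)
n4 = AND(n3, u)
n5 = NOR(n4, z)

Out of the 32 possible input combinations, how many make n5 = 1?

n5 = NOR(n4, z) must be 1, so both n4 = 0 and z = 0.
n4 = AND(n3, u) must be 0, so at least one of n3, u is 0.
Enumerating the 32 input combinations, 11 give n5 = 1 and 21 give n5 = 0.

11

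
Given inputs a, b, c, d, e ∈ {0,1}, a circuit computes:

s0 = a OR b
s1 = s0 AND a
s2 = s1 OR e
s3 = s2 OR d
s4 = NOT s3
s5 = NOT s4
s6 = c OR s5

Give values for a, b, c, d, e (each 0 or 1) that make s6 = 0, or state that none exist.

s6 = c OR s5 must be 0, so both c = 0 and s5 = 0.
s5 = NOT s4 must be 0, so s4 = 1.
Check with a=0, b=1, c=0, d=0, e=0:
s0 = a OR b = 0 OR 1 = 1
s1 = s0 AND a = 1 AND 0 = 0
s2 = s1 OR e = 0 OR 0 = 0
s3 = s2 OR d = 0 OR 0 = 0
s4 = NOT s3 = NOT 0 = 1
s5 = NOT s4 = NOT 1 = 0
s6 = c OR s5 = 0 OR 0 = 0
So s6 = 0 as required.

a=0, b=1, c=0, d=0, e=0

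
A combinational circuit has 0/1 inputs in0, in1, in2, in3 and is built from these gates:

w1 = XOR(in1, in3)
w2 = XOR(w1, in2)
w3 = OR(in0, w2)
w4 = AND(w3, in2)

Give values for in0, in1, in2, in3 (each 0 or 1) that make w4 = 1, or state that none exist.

in0=1, in1=0, in2=1, in3=1

w4 = AND(w3, in2) must be 1, so both w3 = 1 and in2 = 1.
w3 = OR(in0, w2) must be 1, so at least one of in0, w2 is 1.
Check with in0=1, in1=0, in2=1, in3=1:
w1 = XOR(in1, in3) = XOR(0, 1) = 1
w2 = XOR(w1, in2) = XOR(1, 1) = 0
w3 = OR(in0, w2) = OR(1, 0) = 1
w4 = AND(w3, in2) = AND(1, 1) = 1
So w4 = 1 as required.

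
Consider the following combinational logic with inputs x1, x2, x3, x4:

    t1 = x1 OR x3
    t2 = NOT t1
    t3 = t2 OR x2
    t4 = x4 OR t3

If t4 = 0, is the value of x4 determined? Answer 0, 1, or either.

t4 = x4 OR t3 must be 0, so both x4 = 0 and t3 = 0.
t3 = t2 OR x2 must be 0, so both t2 = 0 and x2 = 0.
Every assignment with t4 = 0 has x4 = 0; there are 3 such assignment(s).
  x1=0, x2=0, x3=1, x4=0
  x1=1, x2=0, x3=0, x4=0
  x1=1, x2=0, x3=1, x4=0

0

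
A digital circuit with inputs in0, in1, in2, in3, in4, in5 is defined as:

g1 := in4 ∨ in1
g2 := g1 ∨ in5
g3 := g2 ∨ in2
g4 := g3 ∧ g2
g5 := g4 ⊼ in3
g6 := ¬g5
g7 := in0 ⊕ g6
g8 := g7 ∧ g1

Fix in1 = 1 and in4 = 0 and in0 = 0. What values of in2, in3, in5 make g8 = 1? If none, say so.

in2=1, in3=1, in5=0

g8 = g7 ∧ g1 must be 1, so both g7 = 1 and g1 = 1.
Check with in1 = 1 and in4 = 0 and in0 = 0 and in2=1, in3=1, in5=0:
g1 = in4 ∨ in1 = 0 ∨ 1 = 1
g2 = g1 ∨ in5 = 1 ∨ 0 = 1
g3 = g2 ∨ in2 = 1 ∨ 1 = 1
g4 = g3 ∧ g2 = 1 ∧ 1 = 1
g5 = g4 ⊼ in3 = 1 ⊼ 1 = 0
g6 = ¬g5 = ¬0 = 1
g7 = in0 ⊕ g6 = 0 ⊕ 1 = 1
g8 = g7 ∧ g1 = 1 ∧ 1 = 1
So g8 = 1.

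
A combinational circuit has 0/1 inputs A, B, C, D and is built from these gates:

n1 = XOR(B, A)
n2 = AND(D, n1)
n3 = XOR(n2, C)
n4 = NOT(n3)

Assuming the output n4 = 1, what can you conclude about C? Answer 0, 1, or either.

either

Both values of C occur among assignments with n4 = 1:
  C=0: A=0, B=0, C=0, D=0
  C=1: A=0, B=1, C=1, D=1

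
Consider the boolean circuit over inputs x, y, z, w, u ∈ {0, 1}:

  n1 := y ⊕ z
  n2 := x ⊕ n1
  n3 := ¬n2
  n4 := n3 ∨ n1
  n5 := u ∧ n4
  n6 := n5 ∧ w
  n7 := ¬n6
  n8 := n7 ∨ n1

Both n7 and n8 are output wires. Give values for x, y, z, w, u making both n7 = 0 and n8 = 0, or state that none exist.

Check with x=0, y=1, z=1, w=1, u=1:
n1 = y ⊕ z = 1 ⊕ 1 = 0
n2 = x ⊕ n1 = 0 ⊕ 0 = 0
n3 = ¬n2 = ¬0 = 1
n4 = n3 ∨ n1 = 1 ∨ 0 = 1
n5 = u ∧ n4 = 1 ∧ 1 = 1
n6 = n5 ∧ w = 1 ∧ 1 = 1
n7 = ¬n6 = ¬1 = 0
n8 = n7 ∨ n1 = 0 ∨ 0 = 0
So n7 = 0 and n8 = 0.

x=0, y=1, z=1, w=1, u=1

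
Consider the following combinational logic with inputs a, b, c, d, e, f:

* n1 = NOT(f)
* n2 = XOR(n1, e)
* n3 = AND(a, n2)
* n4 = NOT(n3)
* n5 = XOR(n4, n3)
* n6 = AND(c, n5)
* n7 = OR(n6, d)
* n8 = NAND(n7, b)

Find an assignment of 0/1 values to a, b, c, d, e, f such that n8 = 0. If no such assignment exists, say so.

a=0 b=1 c=1 d=0 e=1 f=1

n8 = NAND(n7, b) must be 0, so both n7 = 1 and b = 1.
n7 = OR(n6, d) must be 1, so at least one of n6, d is 1.
Check with a=0 b=1 c=1 d=0 e=1 f=1:
n1 = NOT(f) = NOT 1 = 0
n2 = XOR(n1, e) = XOR(0, 1) = 1
n3 = AND(a, n2) = AND(0, 1) = 0
n4 = NOT(n3) = NOT 0 = 1
n5 = XOR(n4, n3) = XOR(1, 0) = 1
n6 = AND(c, n5) = AND(1, 1) = 1
n7 = OR(n6, d) = OR(1, 0) = 1
n8 = NAND(n7, b) = NAND(1, 1) = 0
So n8 = 0 as required.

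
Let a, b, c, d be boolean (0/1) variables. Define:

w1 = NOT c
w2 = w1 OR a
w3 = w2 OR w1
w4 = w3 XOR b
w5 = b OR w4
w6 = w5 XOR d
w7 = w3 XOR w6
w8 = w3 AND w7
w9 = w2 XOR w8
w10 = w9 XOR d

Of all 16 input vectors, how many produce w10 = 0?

w10 = w9 XOR d must be 0, so w9 and d are equal.
Satisfying assignments:
  a=0, b=0, c=1, d=0
  a=0, b=1, c=1, d=0

2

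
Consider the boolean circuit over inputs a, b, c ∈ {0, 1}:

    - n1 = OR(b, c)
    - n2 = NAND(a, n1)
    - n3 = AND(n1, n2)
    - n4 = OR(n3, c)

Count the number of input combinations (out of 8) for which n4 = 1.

5

n4 = OR(n3, c) must be 1, so at least one of n3, c is 1.
Satisfying assignments:
  a=0, b=0, c=1
  a=0, b=1, c=0
  a=0, b=1, c=1
  a=1, b=0, c=1
  a=1, b=1, c=1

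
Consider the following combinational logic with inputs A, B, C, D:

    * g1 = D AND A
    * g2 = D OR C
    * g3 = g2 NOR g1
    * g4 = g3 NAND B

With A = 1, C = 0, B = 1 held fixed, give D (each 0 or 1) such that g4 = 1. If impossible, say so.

D=1

Check with A = 1, C = 0, B = 1 and D=1:
g1 = D AND A = 1 AND 1 = 1
g2 = D OR C = 1 OR 0 = 1
g3 = g2 NOR g1 = 1 NOR 1 = 0
g4 = g3 NAND B = 0 NAND 1 = 1
So g4 = 1.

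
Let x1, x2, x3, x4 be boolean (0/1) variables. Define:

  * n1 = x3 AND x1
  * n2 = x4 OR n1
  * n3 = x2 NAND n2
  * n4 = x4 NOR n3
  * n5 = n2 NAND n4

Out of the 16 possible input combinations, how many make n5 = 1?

n5 = n2 NAND n4 must be 1, so at least one of n2, n4 is 0.
Enumerating the 16 input combinations, 15 give n5 = 1 and 1 give n5 = 0.

15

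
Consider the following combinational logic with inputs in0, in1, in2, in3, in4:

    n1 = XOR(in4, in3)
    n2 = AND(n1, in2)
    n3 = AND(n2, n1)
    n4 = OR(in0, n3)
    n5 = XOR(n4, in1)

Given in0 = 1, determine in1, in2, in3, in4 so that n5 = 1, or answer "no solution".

Check with in0 = 1 and in1=0, in2=1, in3=1, in4=0:
n1 = XOR(in4, in3) = XOR(0, 1) = 1
n2 = AND(n1, in2) = AND(1, 1) = 1
n3 = AND(n2, n1) = AND(1, 1) = 1
n4 = OR(in0, n3) = OR(1, 1) = 1
n5 = XOR(n4, in1) = XOR(1, 0) = 1
So n5 = 1.

in1=0 in2=1 in3=1 in4=0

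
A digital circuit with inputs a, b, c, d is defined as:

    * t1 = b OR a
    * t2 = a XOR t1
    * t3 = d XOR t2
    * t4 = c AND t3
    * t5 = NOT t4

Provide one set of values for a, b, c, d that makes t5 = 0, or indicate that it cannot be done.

t5 = NOT t4 must be 0, so t4 = 1.
Check with a=1, b=0, c=1, d=1:
t1 = b OR a = 0 OR 1 = 1
t2 = a XOR t1 = 1 XOR 1 = 0
t3 = d XOR t2 = 1 XOR 0 = 1
t4 = c AND t3 = 1 AND 1 = 1
t5 = NOT t4 = NOT 1 = 0
So t5 = 0 as required.

a=1, b=0, c=1, d=1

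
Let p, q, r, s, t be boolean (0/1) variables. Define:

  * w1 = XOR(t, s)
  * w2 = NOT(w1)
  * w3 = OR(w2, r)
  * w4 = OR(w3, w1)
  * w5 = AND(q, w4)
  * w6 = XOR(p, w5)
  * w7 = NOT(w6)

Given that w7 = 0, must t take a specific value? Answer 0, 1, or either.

either

Both values of t occur among assignments with w7 = 0:
  t=0: p=0, q=1, r=0, s=0, t=0
  t=1: p=0, q=1, r=0, s=0, t=1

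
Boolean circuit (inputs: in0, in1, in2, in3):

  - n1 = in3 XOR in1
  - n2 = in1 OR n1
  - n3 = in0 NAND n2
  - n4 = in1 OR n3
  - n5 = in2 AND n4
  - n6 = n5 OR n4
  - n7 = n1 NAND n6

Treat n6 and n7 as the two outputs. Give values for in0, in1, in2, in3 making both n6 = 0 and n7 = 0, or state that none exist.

no solution exists

Across all 16 input combinations, none give both n6 = 0 and n7 = 0.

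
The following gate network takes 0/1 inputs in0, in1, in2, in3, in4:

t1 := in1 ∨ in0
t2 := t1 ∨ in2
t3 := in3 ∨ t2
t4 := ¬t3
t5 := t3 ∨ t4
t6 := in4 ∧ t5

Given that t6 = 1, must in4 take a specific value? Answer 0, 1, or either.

t6 = in4 ∧ t5 must be 1, so both in4 = 1 and t5 = 1.
t5 = t3 ∨ t4 must be 1, so at least one of t3, t4 is 1.
Every assignment with t6 = 1 has in4 = 1; there are 16 such assignment(s).

1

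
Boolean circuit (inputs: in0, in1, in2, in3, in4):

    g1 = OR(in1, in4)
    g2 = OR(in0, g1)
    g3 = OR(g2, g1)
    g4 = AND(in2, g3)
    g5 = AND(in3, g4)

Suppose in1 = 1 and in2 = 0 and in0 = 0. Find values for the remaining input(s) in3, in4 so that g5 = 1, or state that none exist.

no solution exists

With in1 = 1 and in2 = 0 and in0 = 0 fixed, none of the 4 settings of in3, in4 give g5 = 1.
For example, with in3=0, in4=0:
g1 = OR(in1, in4) = OR(1, 0) = 1
g2 = OR(in0, g1) = OR(0, 1) = 1
g3 = OR(g2, g1) = OR(1, 1) = 1
g4 = AND(in2, g3) = AND(0, 1) = 0
g5 = AND(in3, g4) = AND(0, 0) = 0
giving g5 = 0 ≠ 1.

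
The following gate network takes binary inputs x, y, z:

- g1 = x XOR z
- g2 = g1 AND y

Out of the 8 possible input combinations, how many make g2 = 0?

g2 = g1 AND y must be 0, so at least one of g1, y is 0.
Enumerating the 8 input combinations, 6 give g2 = 0 and 2 give g2 = 1.

6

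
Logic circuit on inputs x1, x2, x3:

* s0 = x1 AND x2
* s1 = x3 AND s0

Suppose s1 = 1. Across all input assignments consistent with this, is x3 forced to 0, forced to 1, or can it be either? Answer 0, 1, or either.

s1 = x3 AND s0 must be 1, so both x3 = 1 and s0 = 1.
s0 = x1 AND x2 must be 1, so both x1 = 1 and x2 = 1.
Every assignment with s1 = 1 has x3 = 1; there are 1 such assignment(s).
  x1=1, x2=1, x3=1

1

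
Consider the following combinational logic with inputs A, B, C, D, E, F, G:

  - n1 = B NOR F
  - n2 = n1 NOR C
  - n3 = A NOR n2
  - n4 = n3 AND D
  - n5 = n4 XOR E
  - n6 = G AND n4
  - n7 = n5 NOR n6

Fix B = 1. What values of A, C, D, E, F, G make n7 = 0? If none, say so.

n7 = n5 NOR n6 must be 0, so at least one of n5, n6 is 1.
Check with B = 1 and A=1, C=0, D=1, E=1, F=1, G=1:
n1 = B NOR F = 1 NOR 1 = 0
n2 = n1 NOR C = 0 NOR 0 = 1
n3 = A NOR n2 = 1 NOR 1 = 0
n4 = n3 AND D = 0 AND 1 = 0
n5 = n4 XOR E = 0 XOR 1 = 1
n6 = G AND n4 = 1 AND 0 = 0
n7 = n5 NOR n6 = 1 NOR 0 = 0
So n7 = 0.

A=1 C=0 D=1 E=1 F=1 G=1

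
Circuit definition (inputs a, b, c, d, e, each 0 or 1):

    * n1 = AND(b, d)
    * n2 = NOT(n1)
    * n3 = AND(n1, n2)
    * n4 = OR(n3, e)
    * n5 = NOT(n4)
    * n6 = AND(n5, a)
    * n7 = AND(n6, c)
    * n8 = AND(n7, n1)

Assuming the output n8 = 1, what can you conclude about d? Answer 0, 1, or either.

1

n8 = AND(n7, n1) must be 1, so both n7 = 1 and n1 = 1.
Every assignment with n8 = 1 has d = 1; there are 1 such assignment(s).
  a=1, b=1, c=1, d=1, e=0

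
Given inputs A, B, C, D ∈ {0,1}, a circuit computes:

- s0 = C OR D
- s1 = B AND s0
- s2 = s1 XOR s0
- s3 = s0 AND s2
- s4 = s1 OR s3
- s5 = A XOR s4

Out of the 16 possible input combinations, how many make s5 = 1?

s5 = A XOR s4 must be 1, so A and s4 differ.
Enumerating the 16 input combinations, 8 give s5 = 1 and 8 give s5 = 0.

8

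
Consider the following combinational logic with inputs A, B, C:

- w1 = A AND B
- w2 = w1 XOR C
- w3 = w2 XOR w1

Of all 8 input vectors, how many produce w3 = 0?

4

w3 = w2 XOR w1 must be 0, so w2 and w1 are equal.
Enumerating the 8 input combinations, 4 give w3 = 0 and 4 give w3 = 1.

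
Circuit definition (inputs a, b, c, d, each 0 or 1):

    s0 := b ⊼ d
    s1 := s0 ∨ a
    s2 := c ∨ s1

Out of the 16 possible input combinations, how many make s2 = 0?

1

s2 = c ∨ s1 must be 0, so both c = 0 and s1 = 0.
Satisfying assignments:
  a=0, b=1, c=0, d=1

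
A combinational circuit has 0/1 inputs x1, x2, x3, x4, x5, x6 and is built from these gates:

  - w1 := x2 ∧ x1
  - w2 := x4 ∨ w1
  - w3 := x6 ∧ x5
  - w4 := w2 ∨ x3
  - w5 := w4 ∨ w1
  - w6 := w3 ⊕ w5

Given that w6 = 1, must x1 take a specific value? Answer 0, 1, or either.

either

Both values of x1 occur among assignments with w6 = 1:
  x1=0: x1=0, x2=0, x3=0, x4=0, x5=1, x6=1
  x1=1: x1=1, x2=0, x3=0, x4=0, x5=1, x6=1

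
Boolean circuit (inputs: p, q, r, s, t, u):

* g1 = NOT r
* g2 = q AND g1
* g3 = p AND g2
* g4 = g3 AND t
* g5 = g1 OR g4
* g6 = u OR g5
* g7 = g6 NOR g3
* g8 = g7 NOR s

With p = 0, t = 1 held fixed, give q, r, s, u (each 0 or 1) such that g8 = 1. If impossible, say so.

g8 = g7 NOR s must be 1, so both g7 = 0 and s = 0.
g7 = g6 NOR g3 must be 0, so at least one of g6, g3 is 1.
Check with p = 0, t = 1 and q=1, r=1, s=0, u=1:
g1 = NOT r = NOT 1 = 0
g2 = q AND g1 = 1 AND 0 = 0
g3 = p AND g2 = 0 AND 0 = 0
g4 = g3 AND t = 0 AND 1 = 0
g5 = g1 OR g4 = 0 OR 0 = 0
g6 = u OR g5 = 1 OR 0 = 1
g7 = g6 NOR g3 = 1 NOR 0 = 0
g8 = g7 NOR s = 0 NOR 0 = 1
So g8 = 1.

q=1 r=1 s=0 u=1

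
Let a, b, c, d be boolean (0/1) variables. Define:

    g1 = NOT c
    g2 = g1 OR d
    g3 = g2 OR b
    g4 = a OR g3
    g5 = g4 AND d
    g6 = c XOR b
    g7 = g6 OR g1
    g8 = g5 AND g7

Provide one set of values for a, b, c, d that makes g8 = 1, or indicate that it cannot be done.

a=1, b=0, c=1, d=1

g8 = g5 AND g7 must be 1, so both g5 = 1 and g7 = 1.
g5 = g4 AND d must be 1, so both g4 = 1 and d = 1.
Check with a=1, b=0, c=1, d=1:
g1 = NOT c = NOT 1 = 0
g2 = g1 OR d = 0 OR 1 = 1
g3 = g2 OR b = 1 OR 0 = 1
g4 = a OR g3 = 1 OR 1 = 1
g5 = g4 AND d = 1 AND 1 = 1
g6 = c XOR b = 1 XOR 0 = 1
g7 = g6 OR g1 = 1 OR 0 = 1
g8 = g5 AND g7 = 1 AND 1 = 1
So g8 = 1 as required.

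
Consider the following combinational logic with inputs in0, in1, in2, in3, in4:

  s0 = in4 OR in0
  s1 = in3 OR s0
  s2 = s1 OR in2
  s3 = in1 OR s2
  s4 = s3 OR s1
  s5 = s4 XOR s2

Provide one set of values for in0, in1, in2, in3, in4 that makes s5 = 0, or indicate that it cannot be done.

s5 = s4 XOR s2 must be 0, so s4 and s2 are equal.
Check with in0=0, in1=0, in2=0, in3=1, in4=0:
s0 = in4 OR in0 = 0 OR 0 = 0
s1 = in3 OR s0 = 1 OR 0 = 1
s2 = s1 OR in2 = 1 OR 0 = 1
s3 = in1 OR s2 = 0 OR 1 = 1
s4 = s3 OR s1 = 1 OR 1 = 1
s5 = s4 XOR s2 = 1 XOR 1 = 0
So s5 = 0 as required.

in0=0, in1=0, in2=0, in3=1, in4=0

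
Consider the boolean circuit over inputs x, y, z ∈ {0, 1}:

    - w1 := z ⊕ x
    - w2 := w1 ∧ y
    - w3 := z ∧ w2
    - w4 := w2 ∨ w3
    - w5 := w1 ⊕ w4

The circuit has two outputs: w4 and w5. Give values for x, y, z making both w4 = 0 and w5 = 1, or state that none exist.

x=0 y=0 z=1

Check with x=0 y=0 z=1:
w1 = z ⊕ x = 1 ⊕ 0 = 1
w2 = w1 ∧ y = 1 ∧ 0 = 0
w3 = z ∧ w2 = 1 ∧ 0 = 0
w4 = w2 ∨ w3 = 0 ∨ 0 = 0
w5 = w1 ⊕ w4 = 1 ⊕ 0 = 1
So w4 = 0 and w5 = 1.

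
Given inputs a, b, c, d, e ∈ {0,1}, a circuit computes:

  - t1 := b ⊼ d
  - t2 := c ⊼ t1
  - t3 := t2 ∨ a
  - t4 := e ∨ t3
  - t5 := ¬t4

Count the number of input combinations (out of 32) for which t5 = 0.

t5 = ¬t4 must be 0, so t4 = 1.
Enumerating the 32 input combinations, 29 give t5 = 0 and 3 give t5 = 1.

29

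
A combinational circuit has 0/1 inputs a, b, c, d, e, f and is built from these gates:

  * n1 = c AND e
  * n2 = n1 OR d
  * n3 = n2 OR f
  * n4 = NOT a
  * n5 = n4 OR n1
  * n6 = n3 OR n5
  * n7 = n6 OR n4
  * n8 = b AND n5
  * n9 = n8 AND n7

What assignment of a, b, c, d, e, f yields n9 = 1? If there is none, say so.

a=0, b=1, c=1, d=1, e=0, f=1

n9 = n8 AND n7 must be 1, so both n8 = 1 and n7 = 1.
Check with a=0, b=1, c=1, d=1, e=0, f=1:
n1 = c AND e = 1 AND 0 = 0
n2 = n1 OR d = 0 OR 1 = 1
n3 = n2 OR f = 1 OR 1 = 1
n4 = NOT a = NOT 0 = 1
n5 = n4 OR n1 = 1 OR 0 = 1
n6 = n3 OR n5 = 1 OR 1 = 1
n7 = n6 OR n4 = 1 OR 1 = 1
n8 = b AND n5 = 1 AND 1 = 1
n9 = n8 AND n7 = 1 AND 1 = 1
So n9 = 1 as required.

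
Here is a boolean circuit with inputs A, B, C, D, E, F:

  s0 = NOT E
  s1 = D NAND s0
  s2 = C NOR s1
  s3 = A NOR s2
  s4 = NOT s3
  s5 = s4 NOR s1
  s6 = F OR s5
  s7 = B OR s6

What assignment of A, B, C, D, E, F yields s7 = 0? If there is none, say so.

Check with A=1, B=0, C=1, D=0, E=1, F=0:
s0 = NOT E = NOT 1 = 0
s1 = D NAND s0 = 0 NAND 0 = 1
s2 = C NOR s1 = 1 NOR 1 = 0
s3 = A NOR s2 = 1 NOR 0 = 0
s4 = NOT s3 = NOT 0 = 1
s5 = s4 NOR s1 = 1 NOR 1 = 0
s6 = F OR s5 = 0 OR 0 = 0
s7 = B OR s6 = 0 OR 0 = 0
So s7 = 0 as required.

A=1, B=0, C=1, D=0, E=1, F=0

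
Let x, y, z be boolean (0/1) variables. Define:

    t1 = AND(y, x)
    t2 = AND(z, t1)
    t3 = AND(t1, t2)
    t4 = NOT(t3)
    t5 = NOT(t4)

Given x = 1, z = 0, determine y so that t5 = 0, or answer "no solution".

Check with x = 1, z = 0 and y=1:
t1 = AND(y, x) = AND(1, 1) = 1
t2 = AND(z, t1) = AND(0, 1) = 0
t3 = AND(t1, t2) = AND(1, 0) = 0
t4 = NOT(t3) = NOT 0 = 1
t5 = NOT(t4) = NOT 1 = 0
So t5 = 0.

y=1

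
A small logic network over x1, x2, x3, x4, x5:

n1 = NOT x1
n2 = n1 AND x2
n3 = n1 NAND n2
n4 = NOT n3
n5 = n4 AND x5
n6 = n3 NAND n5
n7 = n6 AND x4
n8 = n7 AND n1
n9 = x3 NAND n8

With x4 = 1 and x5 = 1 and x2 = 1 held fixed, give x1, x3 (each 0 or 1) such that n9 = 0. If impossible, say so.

Check with x4 = 1 and x5 = 1 and x2 = 1 and x1=0, x3=1:
n1 = NOT x1 = NOT 0 = 1
n2 = n1 AND x2 = 1 AND 1 = 1
n3 = n1 NAND n2 = 1 NAND 1 = 0
n4 = NOT n3 = NOT 0 = 1
n5 = n4 AND x5 = 1 AND 1 = 1
n6 = n3 NAND n5 = 0 NAND 1 = 1
n7 = n6 AND x4 = 1 AND 1 = 1
n8 = n7 AND n1 = 1 AND 1 = 1
n9 = x3 NAND n8 = 1 NAND 1 = 0
So n9 = 0.

x1=0, x3=1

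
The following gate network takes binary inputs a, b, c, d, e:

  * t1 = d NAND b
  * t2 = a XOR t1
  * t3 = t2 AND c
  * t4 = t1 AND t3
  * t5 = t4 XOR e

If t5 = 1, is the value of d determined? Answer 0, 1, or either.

either

Both values of d occur among assignments with t5 = 1:
  d=0: a=0, b=0, c=0, d=0, e=1
  d=1: a=0, b=0, c=0, d=1, e=1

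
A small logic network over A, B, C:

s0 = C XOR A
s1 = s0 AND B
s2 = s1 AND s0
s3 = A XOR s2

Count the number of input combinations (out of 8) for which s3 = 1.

4

s3 = A XOR s2 must be 1, so A and s2 differ.
Satisfying assignments:
  A=0, B=1, C=1
  A=1, B=0, C=0
  A=1, B=0, C=1
  A=1, B=1, C=1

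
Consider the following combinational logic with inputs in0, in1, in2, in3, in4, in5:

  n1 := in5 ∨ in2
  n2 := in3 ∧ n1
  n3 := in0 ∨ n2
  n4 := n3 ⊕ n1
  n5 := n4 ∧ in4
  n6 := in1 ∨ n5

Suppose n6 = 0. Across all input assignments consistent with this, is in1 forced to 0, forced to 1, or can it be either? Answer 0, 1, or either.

0

n6 = in1 ∨ n5 must be 0, so both in1 = 0 and n5 = 0.
n5 = n4 ∧ in4 must be 0, so at least one of n4, in4 is 0.
Every assignment with n6 = 0 has in1 = 0; there are 27 such assignment(s).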